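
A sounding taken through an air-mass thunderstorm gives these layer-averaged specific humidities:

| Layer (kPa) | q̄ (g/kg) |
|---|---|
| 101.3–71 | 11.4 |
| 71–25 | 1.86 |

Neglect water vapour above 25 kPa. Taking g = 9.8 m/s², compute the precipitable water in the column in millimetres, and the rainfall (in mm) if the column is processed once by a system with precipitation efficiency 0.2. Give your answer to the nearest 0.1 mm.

Precipitable water is the column-integrated vapour mass per unit area: PW = (1/g) Σ q̄ Δp, with q in kg/kg and Δp in Pa (1 kg/m² of water = 1 mm).
Layer 101.3–71 kPa: Δp = 303 hPa = 30300 Pa, q̄ = 0.0114 kg/kg → 0.0114 × 30300 / 9.8 = 35.25 mm
Layer 71–25 kPa: Δp = 460 hPa = 46000 Pa, q̄ = 0.00186 kg/kg → 0.00186 × 46000 / 9.8 = 8.73 mm
PW = 35.25 + 8.73 = 43.98 ≈ 44.0 mm.
Rainfall = ε × PW = 0.2 × 44.0 = 8.8 mm.

PW ≈ 44.0 mm; rainfall ≈ 8.8 mm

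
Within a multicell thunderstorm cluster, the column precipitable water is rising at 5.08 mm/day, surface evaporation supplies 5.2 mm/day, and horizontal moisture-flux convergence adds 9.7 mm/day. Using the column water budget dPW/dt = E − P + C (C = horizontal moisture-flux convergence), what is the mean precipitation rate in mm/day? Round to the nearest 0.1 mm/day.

dPW/dt = +5.08 mm/day.
P = E + C − dPW/dt = 5.2 + (9.7) − (+5.08) = 9.8 mm/day.

P ≈ 9.8 mm/day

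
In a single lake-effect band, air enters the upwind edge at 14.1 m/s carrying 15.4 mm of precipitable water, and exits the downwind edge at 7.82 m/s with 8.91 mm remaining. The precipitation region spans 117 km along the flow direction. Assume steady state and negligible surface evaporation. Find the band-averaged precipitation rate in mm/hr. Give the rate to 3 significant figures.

Column moisture flux per unit crosswind length is F = V × PW.
Inflow: F_in = 14.1 × 15.4 = 217.14 mm·m/s
Outflow: F_out = 7.82 × 8.91 = 69.6762 mm·m/s
Steady-state rate R = (F_in − F_out)/L = (217.14 − 69.6762) / 117000 m = 1.260e-03 mm/s.
R = 1.260e-03 × 3600 = 4.54 mm/hr.

R ≈ 4.54 mm/hr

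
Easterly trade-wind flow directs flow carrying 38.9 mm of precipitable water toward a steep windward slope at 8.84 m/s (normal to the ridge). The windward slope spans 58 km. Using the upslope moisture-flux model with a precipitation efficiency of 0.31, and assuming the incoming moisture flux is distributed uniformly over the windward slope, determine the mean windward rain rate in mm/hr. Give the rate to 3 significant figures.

Incoming column moisture flux per unit ridge length: F = V × PW = 8.84 × 38.9 = 343.876 mm·m/s.
Spread over the 58 km slope with efficiency ε = 0.31: R = ε·F/W = 0.31 × 343.876 / 58000 m = 1.838e-03 mm/s.
R = 1.838e-03 × 3600 = 6.62 mm/hr.

R ≈ 6.62 mm/hr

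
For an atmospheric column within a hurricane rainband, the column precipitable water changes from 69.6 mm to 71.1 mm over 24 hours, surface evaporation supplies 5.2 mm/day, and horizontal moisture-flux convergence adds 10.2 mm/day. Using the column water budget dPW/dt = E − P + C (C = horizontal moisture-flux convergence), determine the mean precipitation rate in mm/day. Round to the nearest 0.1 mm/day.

P ≈ 13.9 mm/day

dPW/dt = (71.1 − 69.6) mm / (24/24 day) = +1.500 mm/day.
P = E + C − dPW/dt = 5.2 + (10.2) − (+1.500) = 13.9 mm/day.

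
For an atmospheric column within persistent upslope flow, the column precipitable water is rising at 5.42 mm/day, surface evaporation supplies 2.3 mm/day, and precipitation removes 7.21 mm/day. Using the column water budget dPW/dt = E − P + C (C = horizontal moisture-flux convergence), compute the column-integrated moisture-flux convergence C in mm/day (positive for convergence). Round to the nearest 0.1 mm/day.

dPW/dt = +5.42 mm/day.
C = dPW/dt − E + P = (+5.42) − 2.3 + 7.21 = 10.3 mm/day.

C ≈ 10.3 mm/day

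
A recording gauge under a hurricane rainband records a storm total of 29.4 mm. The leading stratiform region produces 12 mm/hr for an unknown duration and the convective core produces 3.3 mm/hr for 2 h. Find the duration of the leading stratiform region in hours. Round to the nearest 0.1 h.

duration ≈ 1.9 h

Known phases: 3.3 × 2 = 6.6 mm.
Remaining depth = 29.4 − 6.6 = 22.8 mm.
Duration = 22.8 / 12 = 1.9 h.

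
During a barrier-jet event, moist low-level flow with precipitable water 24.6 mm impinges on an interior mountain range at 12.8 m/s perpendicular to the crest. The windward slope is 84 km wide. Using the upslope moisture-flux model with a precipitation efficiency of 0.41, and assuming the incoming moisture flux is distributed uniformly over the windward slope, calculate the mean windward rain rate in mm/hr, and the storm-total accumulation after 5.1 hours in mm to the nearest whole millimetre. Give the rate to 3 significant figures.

R ≈ 5.53 mm/hr; total ≈ 28 mm

Incoming column moisture flux per unit ridge length: F = V × PW = 12.8 × 24.6 = 314.88 mm·m/s.
Spread over the 84 km slope with efficiency ε = 0.41: R = ε·F/W = 0.41 × 314.88 / 84000 m = 1.537e-03 mm/s.
R = 1.537e-03 × 3600 = 5.53 mm/hr.
Over 5.1 h: total = 5.53 × 5.1 = 28.203 ≈ 28 mm.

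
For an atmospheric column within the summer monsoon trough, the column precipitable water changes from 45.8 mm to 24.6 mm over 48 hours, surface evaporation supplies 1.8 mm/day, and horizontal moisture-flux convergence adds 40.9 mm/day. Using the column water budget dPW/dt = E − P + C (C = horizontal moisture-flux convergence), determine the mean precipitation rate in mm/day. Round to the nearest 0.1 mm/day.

P ≈ 53.3 mm/day

dPW/dt = (24.6 − 45.8) mm / (48/24 day) = -10.600 mm/day.
P = E + C − dPW/dt = 1.8 + (40.9) − (-10.600) = 53.3 mm/day.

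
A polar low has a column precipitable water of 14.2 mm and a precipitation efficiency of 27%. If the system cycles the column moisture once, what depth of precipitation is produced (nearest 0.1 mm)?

precipitation ≈ 3.8 mm

Precipitation = ε × PW = 0.27 × 14.2 = 3.8 mm.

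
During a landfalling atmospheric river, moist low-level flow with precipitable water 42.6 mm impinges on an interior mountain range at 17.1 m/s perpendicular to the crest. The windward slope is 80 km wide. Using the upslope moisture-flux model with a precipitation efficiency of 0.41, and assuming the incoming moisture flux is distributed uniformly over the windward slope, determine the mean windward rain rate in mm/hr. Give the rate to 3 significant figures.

R ≈ 13.4 mm/hr

Incoming column moisture flux per unit ridge length: F = V × PW = 17.1 × 42.6 = 728.46 mm·m/s.
Spread over the 80 km slope with efficiency ε = 0.41: R = ε·F/W = 0.41 × 728.46 / 80000 m = 3.733e-03 mm/s.
R = 3.733e-03 × 3600 = 13.4 mm/hr.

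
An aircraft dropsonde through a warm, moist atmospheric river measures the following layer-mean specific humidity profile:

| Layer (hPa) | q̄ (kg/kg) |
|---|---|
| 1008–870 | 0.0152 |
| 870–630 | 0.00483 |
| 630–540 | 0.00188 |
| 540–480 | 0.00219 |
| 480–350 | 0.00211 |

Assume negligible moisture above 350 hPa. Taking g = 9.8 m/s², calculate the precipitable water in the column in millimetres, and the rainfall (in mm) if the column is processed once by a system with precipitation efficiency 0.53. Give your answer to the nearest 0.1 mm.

Precipitable water is the column-integrated vapour mass per unit area: PW = (1/g) Σ q̄ Δp, with q in kg/kg and Δp in Pa (1 kg/m² of water = 1 mm).
Layer 1008–870 hPa: Δp = 138 hPa = 13800 Pa, q̄ = 0.0152 kg/kg → 0.0152 × 13800 / 9.8 = 21.40 mm
Layer 870–630 hPa: Δp = 240 hPa = 24000 Pa, q̄ = 0.00483 kg/kg → 0.00483 × 24000 / 9.8 = 11.83 mm
Layer 630–540 hPa: Δp = 90 hPa = 9000 Pa, q̄ = 0.00188 kg/kg → 0.00188 × 9000 / 9.8 = 1.73 mm
Layer 540–480 hPa: Δp = 60 hPa = 6000 Pa, q̄ = 0.00219 kg/kg → 0.00219 × 6000 / 9.8 = 1.34 mm
Layer 480–350 hPa: Δp = 130 hPa = 13000 Pa, q̄ = 0.00211 kg/kg → 0.00211 × 13000 / 9.8 = 2.80 mm
PW = 21.40 + 11.83 + 1.73 + 1.34 + 2.80 = 39.10 ≈ 39.1 mm.
Rainfall = ε × PW = 0.53 × 39.1 = 20.7 mm.

PW ≈ 39.1 mm; rainfall ≈ 20.7 mm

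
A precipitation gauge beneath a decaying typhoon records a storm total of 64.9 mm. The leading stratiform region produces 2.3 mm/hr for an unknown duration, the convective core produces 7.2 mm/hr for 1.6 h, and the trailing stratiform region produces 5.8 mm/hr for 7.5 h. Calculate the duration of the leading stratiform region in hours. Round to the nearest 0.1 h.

Known phases: 7.2 × 1.6 + 5.8 × 7.5 = 11.52 + 43.5 = 55.02 mm.
Remaining depth = 64.9 − 55.02 = 9.88 mm.
Duration = 9.88 / 2.3 = 4.3 h.

duration ≈ 4.3 h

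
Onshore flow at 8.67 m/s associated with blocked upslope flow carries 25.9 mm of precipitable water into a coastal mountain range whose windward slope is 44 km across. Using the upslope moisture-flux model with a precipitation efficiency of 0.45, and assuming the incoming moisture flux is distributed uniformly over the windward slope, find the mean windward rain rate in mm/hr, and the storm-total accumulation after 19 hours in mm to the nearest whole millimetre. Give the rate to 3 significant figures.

Incoming column moisture flux per unit ridge length: F = V × PW = 8.67 × 25.9 = 224.553 mm·m/s.
Spread over the 44 km slope with efficiency ε = 0.45: R = ε·F/W = 0.45 × 224.553 / 44000 m = 2.297e-03 mm/s.
R = 2.297e-03 × 3600 = 8.27 mm/hr.
Over 19 h: total = 8.27 × 19 = 157.13 ≈ 157 mm.

R ≈ 8.27 mm/hr; total ≈ 157 mm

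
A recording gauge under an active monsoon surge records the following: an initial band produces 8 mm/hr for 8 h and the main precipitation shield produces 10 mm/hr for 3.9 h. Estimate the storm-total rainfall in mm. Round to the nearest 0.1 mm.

total ≈ 103.0 mm

Total = Σ Rᵢ Δtᵢ = 8 × 8 + 10 × 3.9
      = 64 + 39 = 103.0 mm.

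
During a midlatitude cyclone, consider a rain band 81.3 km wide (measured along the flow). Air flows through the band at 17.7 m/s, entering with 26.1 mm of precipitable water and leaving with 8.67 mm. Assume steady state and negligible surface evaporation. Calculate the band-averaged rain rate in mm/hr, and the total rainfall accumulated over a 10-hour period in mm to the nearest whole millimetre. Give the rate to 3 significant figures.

Column moisture flux per unit crosswind length is F = V × PW.
Inflow: F_in = 17.7 × 26.1 = 461.97 mm·m/s
Outflow: F_out = 17.7 × 8.67 = 153.459 mm·m/s
Steady-state rate R = (F_in − F_out)/L = (461.97 − 153.459) / 81300 m = 3.795e-03 mm/s.
R = 3.795e-03 × 3600 = 13.7 mm/hr.
Over 10 h: total = 13.7 × 10 = 137 mm.

R ≈ 13.7 mm/hr; total ≈ 137 mm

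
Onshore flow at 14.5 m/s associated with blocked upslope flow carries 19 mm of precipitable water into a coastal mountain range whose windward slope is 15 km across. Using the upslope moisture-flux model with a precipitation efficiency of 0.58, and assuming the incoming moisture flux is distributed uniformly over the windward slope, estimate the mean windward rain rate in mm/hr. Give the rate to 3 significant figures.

Incoming column moisture flux per unit ridge length: F = V × PW = 14.5 × 19 = 275.5 mm·m/s.
Spread over the 15 km slope with efficiency ε = 0.58: R = ε·F/W = 0.58 × 275.5 / 15000 m = 1.065e-02 mm/s.
R = 1.065e-02 × 3600 = 38.3 mm/hr.

R ≈ 38.3 mm/hr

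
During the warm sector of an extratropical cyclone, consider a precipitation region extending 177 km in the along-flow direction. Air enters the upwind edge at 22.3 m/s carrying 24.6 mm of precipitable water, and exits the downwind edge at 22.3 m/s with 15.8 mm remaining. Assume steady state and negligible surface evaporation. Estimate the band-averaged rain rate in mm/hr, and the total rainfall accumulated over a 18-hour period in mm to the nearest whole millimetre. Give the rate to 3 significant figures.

Column moisture flux per unit crosswind length is F = V × PW.
Inflow: F_in = 22.3 × 24.6 = 548.58 mm·m/s
Outflow: F_out = 22.3 × 15.8 = 352.34 mm·m/s
Steady-state rate R = (F_in − F_out)/L = (548.58 − 352.34) / 177000 m = 1.109e-03 mm/s.
R = 1.109e-03 × 3600 = 3.99 mm/hr.
Over 18 h: total = 3.99 × 18 = 71.82 ≈ 72 mm.

R ≈ 3.99 mm/hr; total ≈ 72 mm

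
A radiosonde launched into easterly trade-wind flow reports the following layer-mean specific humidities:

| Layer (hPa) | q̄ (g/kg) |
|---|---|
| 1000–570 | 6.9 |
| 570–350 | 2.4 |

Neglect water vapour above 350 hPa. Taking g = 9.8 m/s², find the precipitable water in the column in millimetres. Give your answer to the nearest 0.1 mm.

PW ≈ 35.7 mm

Precipitable water is the column-integrated vapour mass per unit area: PW = (1/g) Σ q̄ Δp, with q in kg/kg and Δp in Pa (1 kg/m² of water = 1 mm).
Layer 1000–570 hPa: Δp = 430 hPa = 43000 Pa, q̄ = 0.0069 kg/kg → 0.0069 × 43000 / 9.8 = 30.28 mm
Layer 570–350 hPa: Δp = 220 hPa = 22000 Pa, q̄ = 0.0024 kg/kg → 0.0024 × 22000 / 9.8 = 5.39 mm
PW = 30.28 + 5.39 = 35.67 ≈ 35.7 mm.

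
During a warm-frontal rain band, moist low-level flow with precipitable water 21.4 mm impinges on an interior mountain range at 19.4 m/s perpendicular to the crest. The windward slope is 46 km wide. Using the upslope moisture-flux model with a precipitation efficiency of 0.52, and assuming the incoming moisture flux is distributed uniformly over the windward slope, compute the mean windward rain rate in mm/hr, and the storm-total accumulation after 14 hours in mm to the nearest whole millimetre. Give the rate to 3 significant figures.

R ≈ 16.9 mm/hr; total ≈ 237 mm

Incoming column moisture flux per unit ridge length: F = V × PW = 19.4 × 21.4 = 415.16 mm·m/s.
Spread over the 46 km slope with efficiency ε = 0.52: R = ε·F/W = 0.52 × 415.16 / 46000 m = 4.693e-03 mm/s.
R = 4.693e-03 × 3600 = 16.9 mm/hr.
Over 14 h: total = 16.9 × 14 = 236.6 ≈ 237 mm.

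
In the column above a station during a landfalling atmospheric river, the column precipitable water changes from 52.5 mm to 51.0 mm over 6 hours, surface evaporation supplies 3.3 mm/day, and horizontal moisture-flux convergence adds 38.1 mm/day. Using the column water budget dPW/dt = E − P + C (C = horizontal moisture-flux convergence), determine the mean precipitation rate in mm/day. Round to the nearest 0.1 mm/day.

dPW/dt = (51.0 − 52.5) mm / (6/24 day) = -6.000 mm/day.
P = E + C − dPW/dt = 3.3 + (38.1) − (-6.000) = 47.4 mm/day.

P ≈ 47.4 mm/day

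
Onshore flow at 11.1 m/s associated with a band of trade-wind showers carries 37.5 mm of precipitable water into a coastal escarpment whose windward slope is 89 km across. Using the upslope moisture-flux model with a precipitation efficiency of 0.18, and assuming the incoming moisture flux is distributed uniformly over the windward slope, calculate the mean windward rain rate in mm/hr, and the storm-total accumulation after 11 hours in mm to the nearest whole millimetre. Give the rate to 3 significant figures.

R ≈ 3.03 mm/hr; total ≈ 33 mm

Incoming column moisture flux per unit ridge length: F = V × PW = 11.1 × 37.5 = 416.25 mm·m/s.
Spread over the 89 km slope with efficiency ε = 0.18: R = ε·F/W = 0.18 × 416.25 / 89000 m = 8.419e-04 mm/s.
R = 8.419e-04 × 3600 = 3.03 mm/hr.
Over 11 h: total = 3.03 × 11 = 33.33 ≈ 33 mm.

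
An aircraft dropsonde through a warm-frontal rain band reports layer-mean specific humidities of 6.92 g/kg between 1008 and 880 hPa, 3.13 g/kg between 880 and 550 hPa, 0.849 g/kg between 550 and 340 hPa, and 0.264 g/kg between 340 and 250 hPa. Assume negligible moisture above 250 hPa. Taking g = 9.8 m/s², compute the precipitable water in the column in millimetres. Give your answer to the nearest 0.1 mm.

PW ≈ 21.6 mm

Precipitable water is the column-integrated vapour mass per unit area: PW = (1/g) Σ q̄ Δp, with q in kg/kg and Δp in Pa (1 kg/m² of water = 1 mm).
Layer 1008–880 hPa: Δp = 128 hPa = 12800 Pa, q̄ = 0.00692 kg/kg → 0.00692 × 12800 / 9.8 = 9.04 mm
Layer 880–550 hPa: Δp = 330 hPa = 33000 Pa, q̄ = 0.00313 kg/kg → 0.00313 × 33000 / 9.8 = 10.54 mm
Layer 550–340 hPa: Δp = 210 hPa = 21000 Pa, q̄ = 0.000849 kg/kg → 0.000849 × 21000 / 9.8 = 1.82 mm
Layer 340–250 hPa: Δp = 90 hPa = 9000 Pa, q̄ = 0.000264 kg/kg → 0.000264 × 9000 / 9.8 = 0.24 mm
PW = 9.04 + 10.54 + 1.82 + 0.24 = 21.64 ≈ 21.6 mm.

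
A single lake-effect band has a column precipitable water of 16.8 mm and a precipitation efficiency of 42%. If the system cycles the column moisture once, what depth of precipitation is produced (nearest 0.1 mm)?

precipitation ≈ 7.1 mm

Precipitation = ε × PW = 0.42 × 16.8 = 7.1 mm.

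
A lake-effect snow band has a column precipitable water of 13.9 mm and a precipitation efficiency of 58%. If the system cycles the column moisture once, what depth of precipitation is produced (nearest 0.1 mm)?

precipitation ≈ 8.1 mm

Precipitation = ε × PW = 0.58 × 13.9 = 8.1 mm.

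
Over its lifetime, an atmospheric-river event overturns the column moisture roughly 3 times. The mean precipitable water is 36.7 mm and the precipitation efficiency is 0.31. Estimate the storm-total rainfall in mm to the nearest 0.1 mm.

rainfall ≈ 34.1 mm

Each cycle deposits ε × PW = 0.31 × 36.7 = 11.377 mm.
Over 3 cycles: 3 × 11.377 = 34.1 mm.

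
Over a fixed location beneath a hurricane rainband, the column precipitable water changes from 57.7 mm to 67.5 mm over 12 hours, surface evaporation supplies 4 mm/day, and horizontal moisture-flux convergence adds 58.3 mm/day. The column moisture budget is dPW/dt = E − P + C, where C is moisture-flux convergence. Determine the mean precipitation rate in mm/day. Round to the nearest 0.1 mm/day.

dPW/dt = (67.5 − 57.7) mm / (12/24 day) = +19.600 mm/day.
P = E + C − dPW/dt = 4 + (58.3) − (+19.600) = 42.7 mm/day.

P ≈ 42.7 mm/day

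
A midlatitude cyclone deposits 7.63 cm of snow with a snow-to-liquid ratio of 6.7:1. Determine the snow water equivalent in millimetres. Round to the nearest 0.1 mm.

SWE = snow depth / ratio = 7.63 cm / 6.7 = 1.139 cm = 11.4 mm.

SWE ≈ 11.4 mm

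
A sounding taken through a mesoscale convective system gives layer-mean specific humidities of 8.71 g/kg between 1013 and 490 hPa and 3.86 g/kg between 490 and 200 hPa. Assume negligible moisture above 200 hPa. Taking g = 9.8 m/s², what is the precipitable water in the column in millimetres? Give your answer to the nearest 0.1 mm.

PW ≈ 57.9 mm

Precipitable water is the column-integrated vapour mass per unit area: PW = (1/g) Σ q̄ Δp, with q in kg/kg and Δp in Pa (1 kg/m² of water = 1 mm).
Layer 1013–490 hPa: Δp = 523 hPa = 52300 Pa, q̄ = 0.00871 kg/kg → 0.00871 × 52300 / 9.8 = 46.48 mm
Layer 490–200 hPa: Δp = 290 hPa = 29000 Pa, q̄ = 0.00386 kg/kg → 0.00386 × 29000 / 9.8 = 11.42 mm
PW = 46.48 + 11.42 = 57.90 ≈ 57.9 mm.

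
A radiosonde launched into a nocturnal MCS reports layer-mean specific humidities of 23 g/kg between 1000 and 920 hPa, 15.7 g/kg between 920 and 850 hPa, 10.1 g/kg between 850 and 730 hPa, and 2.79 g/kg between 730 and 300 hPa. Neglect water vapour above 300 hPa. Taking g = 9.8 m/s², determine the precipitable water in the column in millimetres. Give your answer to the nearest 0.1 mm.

PW ≈ 54.6 mm

Precipitable water is the column-integrated vapour mass per unit area: PW = (1/g) Σ q̄ Δp, with q in kg/kg and Δp in Pa (1 kg/m² of water = 1 mm).
Layer 1000–920 hPa: Δp = 80 hPa = 8000 Pa, q̄ = 0.023 kg/kg → 0.023 × 8000 / 9.8 = 18.78 mm
Layer 920–850 hPa: Δp = 70 hPa = 7000 Pa, q̄ = 0.0157 kg/kg → 0.0157 × 7000 / 9.8 = 11.21 mm
Layer 850–730 hPa: Δp = 120 hPa = 12000 Pa, q̄ = 0.0101 kg/kg → 0.0101 × 12000 / 9.8 = 12.37 mm
Layer 730–300 hPa: Δp = 430 hPa = 43000 Pa, q̄ = 0.00279 kg/kg → 0.00279 × 43000 / 9.8 = 12.24 mm
PW = 18.78 + 11.21 + 12.37 + 12.24 = 54.60 ≈ 54.6 mm.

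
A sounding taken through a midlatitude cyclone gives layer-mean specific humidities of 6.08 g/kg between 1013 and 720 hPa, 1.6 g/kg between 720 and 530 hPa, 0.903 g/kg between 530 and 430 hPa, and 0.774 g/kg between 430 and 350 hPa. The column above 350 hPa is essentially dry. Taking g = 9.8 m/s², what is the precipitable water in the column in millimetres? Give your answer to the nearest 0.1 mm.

Precipitable water is the column-integrated vapour mass per unit area: PW = (1/g) Σ q̄ Δp, with q in kg/kg and Δp in Pa (1 kg/m² of water = 1 mm).
Layer 1013–720 hPa: Δp = 293 hPa = 29300 Pa, q̄ = 0.00608 kg/kg → 0.00608 × 29300 / 9.8 = 18.18 mm
Layer 720–530 hPa: Δp = 190 hPa = 19000 Pa, q̄ = 0.0016 kg/kg → 0.0016 × 19000 / 9.8 = 3.10 mm
Layer 530–430 hPa: Δp = 100 hPa = 10000 Pa, q̄ = 0.000903 kg/kg → 0.000903 × 10000 / 9.8 = 0.92 mm
Layer 430–350 hPa: Δp = 80 hPa = 8000 Pa, q̄ = 0.000774 kg/kg → 0.000774 × 8000 / 9.8 = 0.63 mm
PW = 18.18 + 3.10 + 0.92 + 0.63 = 22.83 ≈ 22.8 mm.

PW ≈ 22.8 mm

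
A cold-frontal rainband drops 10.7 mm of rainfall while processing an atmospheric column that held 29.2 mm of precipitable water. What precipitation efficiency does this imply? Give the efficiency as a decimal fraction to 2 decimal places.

ε ≈ 0.37

ε = rainfall / PW = 10.7 / 29.2 = 0.37.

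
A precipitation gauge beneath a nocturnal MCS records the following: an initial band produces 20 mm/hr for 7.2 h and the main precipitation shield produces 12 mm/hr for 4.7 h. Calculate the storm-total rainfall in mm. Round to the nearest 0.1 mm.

Total = Σ Rᵢ Δtᵢ = 20 × 7.2 + 12 × 4.7
      = 144 + 56.4 = 200.4 mm.

total ≈ 200.4 mm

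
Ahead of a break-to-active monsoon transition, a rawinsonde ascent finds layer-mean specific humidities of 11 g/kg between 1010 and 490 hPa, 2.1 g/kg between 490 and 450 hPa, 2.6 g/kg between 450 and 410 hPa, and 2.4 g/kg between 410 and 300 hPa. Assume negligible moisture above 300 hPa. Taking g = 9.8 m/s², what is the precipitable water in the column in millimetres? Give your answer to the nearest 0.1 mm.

PW ≈ 63.0 mm

Precipitable water is the column-integrated vapour mass per unit area: PW = (1/g) Σ q̄ Δp, with q in kg/kg and Δp in Pa (1 kg/m² of water = 1 mm).
Layer 1010–490 hPa: Δp = 520 hPa = 52000 Pa, q̄ = 0.011 kg/kg → 0.011 × 52000 / 9.8 = 58.37 mm
Layer 490–450 hPa: Δp = 40 hPa = 4000 Pa, q̄ = 0.0021 kg/kg → 0.0021 × 4000 / 9.8 = 0.86 mm
Layer 450–410 hPa: Δp = 40 hPa = 4000 Pa, q̄ = 0.0026 kg/kg → 0.0026 × 4000 / 9.8 = 1.06 mm
Layer 410–300 hPa: Δp = 110 hPa = 11000 Pa, q̄ = 0.0024 kg/kg → 0.0024 × 11000 / 9.8 = 2.69 mm
PW = 58.37 + 0.86 + 1.06 + 2.69 = 62.98 ≈ 63.0 mm.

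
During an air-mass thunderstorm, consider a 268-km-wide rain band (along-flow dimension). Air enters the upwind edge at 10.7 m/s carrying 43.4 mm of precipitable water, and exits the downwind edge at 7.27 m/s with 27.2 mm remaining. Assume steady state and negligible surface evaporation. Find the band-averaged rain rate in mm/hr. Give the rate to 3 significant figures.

Column moisture flux per unit crosswind length is F = V × PW.
Inflow: F_in = 10.7 × 43.4 = 464.38 mm·m/s
Outflow: F_out = 7.27 × 27.2 = 197.744 mm·m/s
Steady-state rate R = (F_in − F_out)/L = (464.38 − 197.744) / 268000 m = 9.949e-04 mm/s.
R = 9.949e-04 × 3600 = 3.58 mm/hr.

R ≈ 3.58 mm/hr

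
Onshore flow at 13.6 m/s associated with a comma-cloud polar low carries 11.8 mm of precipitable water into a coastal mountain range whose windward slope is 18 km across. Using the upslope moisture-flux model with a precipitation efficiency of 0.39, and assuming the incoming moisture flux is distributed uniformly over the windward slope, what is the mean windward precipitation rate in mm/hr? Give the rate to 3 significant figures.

Incoming column moisture flux per unit ridge length: F = V × PW = 13.6 × 11.8 = 160.48 mm·m/s.
Spread over the 18 km slope with efficiency ε = 0.39: R = ε·F/W = 0.39 × 160.48 / 18000 m = 3.477e-03 mm/s.
R = 3.477e-03 × 3600 = 12.5 mm/hr.

R ≈ 12.5 mm/hr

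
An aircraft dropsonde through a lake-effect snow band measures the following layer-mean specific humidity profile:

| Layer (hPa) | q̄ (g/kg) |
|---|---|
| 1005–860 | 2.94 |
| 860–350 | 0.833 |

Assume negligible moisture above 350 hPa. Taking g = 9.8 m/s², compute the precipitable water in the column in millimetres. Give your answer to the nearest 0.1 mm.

PW ≈ 8.7 mm

Precipitable water is the column-integrated vapour mass per unit area: PW = (1/g) Σ q̄ Δp, with q in kg/kg and Δp in Pa (1 kg/m² of water = 1 mm).
Layer 1005–860 hPa: Δp = 145 hPa = 14500 Pa, q̄ = 0.00294 kg/kg → 0.00294 × 14500 / 9.8 = 4.35 mm
Layer 860–350 hPa: Δp = 510 hPa = 51000 Pa, q̄ = 0.000833 kg/kg → 0.000833 × 51000 / 9.8 = 4.33 mm
PW = 4.35 + 4.33 = 8.68 ≈ 8.7 mm.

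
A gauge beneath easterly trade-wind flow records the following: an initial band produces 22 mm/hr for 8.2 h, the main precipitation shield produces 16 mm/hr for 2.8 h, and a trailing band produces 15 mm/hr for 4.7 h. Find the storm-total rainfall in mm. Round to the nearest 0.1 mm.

Total = Σ Rᵢ Δtᵢ = 22 × 8.2 + 16 × 2.8 + 15 × 4.7
      = 180.4 + 44.8 + 70.5 = 295.7 mm.

total ≈ 295.7 mm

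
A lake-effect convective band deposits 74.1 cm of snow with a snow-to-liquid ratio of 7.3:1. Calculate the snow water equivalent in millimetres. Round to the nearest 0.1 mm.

SWE = snow depth / ratio = 74.1 cm / 7.3 = 10.151 cm = 101.5 mm.

SWE ≈ 101.5 mm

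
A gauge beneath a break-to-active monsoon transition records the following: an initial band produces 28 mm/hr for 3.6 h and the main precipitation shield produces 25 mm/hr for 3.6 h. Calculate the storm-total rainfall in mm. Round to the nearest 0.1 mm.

total ≈ 190.8 mm

Total = Σ Rᵢ Δtᵢ = 28 × 3.6 + 25 × 3.6
      = 100.8 + 90 = 190.8 mm.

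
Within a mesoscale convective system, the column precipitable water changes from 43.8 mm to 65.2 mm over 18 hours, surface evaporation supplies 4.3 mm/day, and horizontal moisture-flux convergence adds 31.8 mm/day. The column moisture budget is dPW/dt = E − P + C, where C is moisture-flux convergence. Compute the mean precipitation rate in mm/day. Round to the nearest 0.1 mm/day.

dPW/dt = (65.2 − 43.8) mm / (18/24 day) = +28.533 mm/day.
P = E + C − dPW/dt = 4.3 + (31.8) − (+28.533) = 7.6 mm/day.

P ≈ 7.6 mm/day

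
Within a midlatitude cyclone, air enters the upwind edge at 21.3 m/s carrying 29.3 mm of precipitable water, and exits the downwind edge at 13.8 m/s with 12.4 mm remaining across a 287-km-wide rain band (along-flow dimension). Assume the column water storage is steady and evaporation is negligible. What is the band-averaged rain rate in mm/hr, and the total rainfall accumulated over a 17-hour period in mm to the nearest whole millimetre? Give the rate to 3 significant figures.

R ≈ 5.68 mm/hr; total ≈ 97 mm

Column moisture flux per unit crosswind length is F = V × PW.
Inflow: F_in = 21.3 × 29.3 = 624.09 mm·m/s
Outflow: F_out = 13.8 × 12.4 = 171.12 mm·m/s
Steady-state rate R = (F_in − F_out)/L = (624.09 − 171.12) / 287000 m = 1.578e-03 mm/s.
R = 1.578e-03 × 3600 = 5.68 mm/hr.
Over 17 h: total = 5.68 × 17 = 96.56 ≈ 97 mm.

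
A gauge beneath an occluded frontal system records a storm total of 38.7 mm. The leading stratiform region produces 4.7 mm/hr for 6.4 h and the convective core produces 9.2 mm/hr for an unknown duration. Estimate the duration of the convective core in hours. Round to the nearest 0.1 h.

Known phases: 4.7 × 6.4 = 30.08 mm.
Remaining depth = 38.7 − 30.08 = 8.62 mm.
Duration = 8.62 / 9.2 = 0.9 h.

duration ≈ 0.9 h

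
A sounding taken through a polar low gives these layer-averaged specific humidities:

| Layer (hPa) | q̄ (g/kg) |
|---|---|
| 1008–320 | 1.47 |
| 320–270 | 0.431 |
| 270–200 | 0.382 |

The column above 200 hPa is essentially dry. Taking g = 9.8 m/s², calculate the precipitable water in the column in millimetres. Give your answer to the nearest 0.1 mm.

PW ≈ 10.8 mm

Precipitable water is the column-integrated vapour mass per unit area: PW = (1/g) Σ q̄ Δp, with q in kg/kg and Δp in Pa (1 kg/m² of water = 1 mm).
Layer 1008–320 hPa: Δp = 688 hPa = 68800 Pa, q̄ = 0.00147 kg/kg → 0.00147 × 68800 / 9.8 = 10.32 mm
Layer 320–270 hPa: Δp = 50 hPa = 5000 Pa, q̄ = 0.000431 kg/kg → 0.000431 × 5000 / 9.8 = 0.22 mm
Layer 270–200 hPa: Δp = 70 hPa = 7000 Pa, q̄ = 0.000382 kg/kg → 0.000382 × 7000 / 9.8 = 0.27 mm
PW = 10.32 + 0.22 + 0.27 = 10.81 ≈ 10.8 mm.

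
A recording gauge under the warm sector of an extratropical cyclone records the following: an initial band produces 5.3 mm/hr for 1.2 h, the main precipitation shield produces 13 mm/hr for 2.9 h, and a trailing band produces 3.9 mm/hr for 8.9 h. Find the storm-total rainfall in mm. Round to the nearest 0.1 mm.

total ≈ 78.8 mm

Total = Σ Rᵢ Δtᵢ = 5.3 × 1.2 + 13 × 2.9 + 3.9 × 8.9
      = 6.36 + 37.7 + 34.71 = 78.8 mm.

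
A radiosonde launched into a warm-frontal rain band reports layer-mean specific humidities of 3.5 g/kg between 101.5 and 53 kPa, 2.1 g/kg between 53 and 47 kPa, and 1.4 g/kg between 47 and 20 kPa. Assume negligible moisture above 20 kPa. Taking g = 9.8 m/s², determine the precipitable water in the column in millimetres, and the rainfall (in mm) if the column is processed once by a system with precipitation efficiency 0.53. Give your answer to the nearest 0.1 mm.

PW ≈ 22.5 mm; rainfall ≈ 11.9 mm

Precipitable water is the column-integrated vapour mass per unit area: PW = (1/g) Σ q̄ Δp, with q in kg/kg and Δp in Pa (1 kg/m² of water = 1 mm).
Layer 101.5–53 kPa: Δp = 485 hPa = 48500 Pa, q̄ = 0.0035 kg/kg → 0.0035 × 48500 / 9.8 = 17.32 mm
Layer 53–47 kPa: Δp = 60 hPa = 6000 Pa, q̄ = 0.0021 kg/kg → 0.0021 × 6000 / 9.8 = 1.29 mm
Layer 47–20 kPa: Δp = 270 hPa = 27000 Pa, q̄ = 0.0014 kg/kg → 0.0014 × 27000 / 9.8 = 3.86 mm
PW = 17.32 + 1.29 + 3.86 = 22.47 ≈ 22.5 mm.
Rainfall = ε × PW = 0.53 × 22.5 = 11.9 mm.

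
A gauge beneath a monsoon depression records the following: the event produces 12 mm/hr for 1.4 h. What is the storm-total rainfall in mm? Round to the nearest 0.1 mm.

Total = Σ Rᵢ Δtᵢ = 12 × 1.4
      = 16.8 = 16.8 mm.

total ≈ 16.8 mm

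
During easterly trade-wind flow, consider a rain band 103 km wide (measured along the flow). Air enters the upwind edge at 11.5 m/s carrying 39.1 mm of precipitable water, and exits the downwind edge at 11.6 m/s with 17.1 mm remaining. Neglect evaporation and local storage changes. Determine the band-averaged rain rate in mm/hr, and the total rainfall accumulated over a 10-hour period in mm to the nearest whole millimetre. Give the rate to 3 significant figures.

Column moisture flux per unit crosswind length is F = V × PW.
Inflow: F_in = 11.5 × 39.1 = 449.65 mm·m/s
Outflow: F_out = 11.6 × 17.1 = 198.36 mm·m/s
Steady-state rate R = (F_in − F_out)/L = (449.65 − 198.36) / 103000 m = 2.440e-03 mm/s.
R = 2.440e-03 × 3600 = 8.78 mm/hr.
Over 10 h: total = 8.78 × 10 = 87.8 ≈ 88 mm.

R ≈ 8.78 mm/hr; total ≈ 88 mm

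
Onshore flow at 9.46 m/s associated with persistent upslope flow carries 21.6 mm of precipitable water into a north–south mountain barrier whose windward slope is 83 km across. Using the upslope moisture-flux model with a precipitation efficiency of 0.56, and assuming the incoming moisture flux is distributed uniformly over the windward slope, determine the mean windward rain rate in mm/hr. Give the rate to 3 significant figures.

Incoming column moisture flux per unit ridge length: F = V × PW = 9.46 × 21.6 = 204.336 mm·m/s.
Spread over the 83 km slope with efficiency ε = 0.56: R = ε·F/W = 0.56 × 204.336 / 83000 m = 1.379e-03 mm/s.
R = 1.379e-03 × 3600 = 4.96 mm/hr.

R ≈ 4.96 mm/hr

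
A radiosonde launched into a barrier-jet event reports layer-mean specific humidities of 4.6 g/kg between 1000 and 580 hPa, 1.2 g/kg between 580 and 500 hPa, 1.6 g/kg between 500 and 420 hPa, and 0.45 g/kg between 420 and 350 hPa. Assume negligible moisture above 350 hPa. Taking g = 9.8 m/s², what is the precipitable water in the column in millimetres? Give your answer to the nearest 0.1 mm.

Precipitable water is the column-integrated vapour mass per unit area: PW = (1/g) Σ q̄ Δp, with q in kg/kg and Δp in Pa (1 kg/m² of water = 1 mm).
Layer 1000–580 hPa: Δp = 420 hPa = 42000 Pa, q̄ = 0.0046 kg/kg → 0.0046 × 42000 / 9.8 = 19.71 mm
Layer 580–500 hPa: Δp = 80 hPa = 8000 Pa, q̄ = 0.0012 kg/kg → 0.0012 × 8000 / 9.8 = 0.98 mm
Layer 500–420 hPa: Δp = 80 hPa = 8000 Pa, q̄ = 0.0016 kg/kg → 0.0016 × 8000 / 9.8 = 1.31 mm
Layer 420–350 hPa: Δp = 70 hPa = 7000 Pa, q̄ = 0.00045 kg/kg → 0.00045 × 7000 / 9.8 = 0.32 mm
PW = 19.71 + 0.98 + 1.31 + 0.32 = 22.32 ≈ 22.3 mm.

PW ≈ 22.3 mm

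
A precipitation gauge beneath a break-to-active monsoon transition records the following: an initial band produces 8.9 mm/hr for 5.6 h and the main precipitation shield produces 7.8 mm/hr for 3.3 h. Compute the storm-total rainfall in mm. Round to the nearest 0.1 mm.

Total = Σ Rᵢ Δtᵢ = 8.9 × 5.6 + 7.8 × 3.3
      = 49.84 + 25.74 = 75.6 mm.

total ≈ 75.6 mm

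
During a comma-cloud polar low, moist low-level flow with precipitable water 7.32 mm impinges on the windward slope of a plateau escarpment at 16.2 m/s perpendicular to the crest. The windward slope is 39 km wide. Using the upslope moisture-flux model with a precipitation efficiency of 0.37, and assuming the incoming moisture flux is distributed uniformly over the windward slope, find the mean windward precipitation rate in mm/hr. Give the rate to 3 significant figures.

Incoming column moisture flux per unit ridge length: F = V × PW = 16.2 × 7.32 = 118.584 mm·m/s.
Spread over the 39 km slope with efficiency ε = 0.37: R = ε·F/W = 0.37 × 118.584 / 39000 m = 1.125e-03 mm/s.
R = 1.125e-03 × 3600 = 4.05 mm/hr.

R ≈ 4.05 mm/hr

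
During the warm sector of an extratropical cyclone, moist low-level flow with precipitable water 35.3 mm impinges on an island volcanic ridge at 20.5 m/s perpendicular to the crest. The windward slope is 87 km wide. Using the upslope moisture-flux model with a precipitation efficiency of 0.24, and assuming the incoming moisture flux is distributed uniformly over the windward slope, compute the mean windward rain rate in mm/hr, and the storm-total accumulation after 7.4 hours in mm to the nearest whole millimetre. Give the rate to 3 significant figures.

R ≈ 7.19 mm/hr; total ≈ 53 mm

Incoming column moisture flux per unit ridge length: F = V × PW = 20.5 × 35.3 = 723.65 mm·m/s.
Spread over the 87 km slope with efficiency ε = 0.24: R = ε·F/W = 0.24 × 723.65 / 87000 m = 1.996e-03 mm/s.
R = 1.996e-03 × 3600 = 7.19 mm/hr.
Over 7.4 h: total = 7.19 × 7.4 = 53.206 ≈ 53 mm.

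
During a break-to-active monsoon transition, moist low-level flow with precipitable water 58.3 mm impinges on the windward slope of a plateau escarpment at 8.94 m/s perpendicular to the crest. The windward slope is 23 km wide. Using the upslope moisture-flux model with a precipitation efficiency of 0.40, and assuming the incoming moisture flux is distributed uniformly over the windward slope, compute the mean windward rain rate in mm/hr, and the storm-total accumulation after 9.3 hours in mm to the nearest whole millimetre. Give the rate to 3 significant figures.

Incoming column moisture flux per unit ridge length: F = V × PW = 8.94 × 58.3 = 521.202 mm·m/s.
Spread over the 23 km slope with efficiency ε = 0.40: R = ε·F/W = 0.40 × 521.202 / 23000 m = 9.064e-03 mm/s.
R = 9.064e-03 × 3600 = 32.6 mm/hr.
Over 9.3 h: total = 32.6 × 9.3 = 303.18 ≈ 303 mm.

R ≈ 32.6 mm/hr; total ≈ 303 mm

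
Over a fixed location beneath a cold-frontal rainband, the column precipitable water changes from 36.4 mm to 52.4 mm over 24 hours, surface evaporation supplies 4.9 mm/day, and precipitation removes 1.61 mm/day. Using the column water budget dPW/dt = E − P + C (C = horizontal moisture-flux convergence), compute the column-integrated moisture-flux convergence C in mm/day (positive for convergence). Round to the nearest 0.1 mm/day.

C ≈ 12.7 mm/day

dPW/dt = (52.4 − 36.4) mm / (24/24 day) = +16.000 mm/day.
C = dPW/dt − E + P = (+16.000) − 4.9 + 1.61 = 12.7 mm/day.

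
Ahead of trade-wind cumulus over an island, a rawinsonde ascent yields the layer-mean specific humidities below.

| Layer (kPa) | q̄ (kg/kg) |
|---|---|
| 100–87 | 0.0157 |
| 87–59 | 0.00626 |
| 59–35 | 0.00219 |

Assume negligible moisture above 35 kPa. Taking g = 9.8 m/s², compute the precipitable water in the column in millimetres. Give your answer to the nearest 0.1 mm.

Precipitable water is the column-integrated vapour mass per unit area: PW = (1/g) Σ q̄ Δp, with q in kg/kg and Δp in Pa (1 kg/m² of water = 1 mm).
Layer 100–87 kPa: Δp = 130 hPa = 13000 Pa, q̄ = 0.0157 kg/kg → 0.0157 × 13000 / 9.8 = 20.83 mm
Layer 87–59 kPa: Δp = 280 hPa = 28000 Pa, q̄ = 0.00626 kg/kg → 0.00626 × 28000 / 9.8 = 17.89 mm
Layer 59–35 kPa: Δp = 240 hPa = 24000 Pa, q̄ = 0.00219 kg/kg → 0.00219 × 24000 / 9.8 = 5.36 mm
PW = 20.83 + 17.89 + 5.36 = 44.08 ≈ 44.1 mm.

PW ≈ 44.1 mm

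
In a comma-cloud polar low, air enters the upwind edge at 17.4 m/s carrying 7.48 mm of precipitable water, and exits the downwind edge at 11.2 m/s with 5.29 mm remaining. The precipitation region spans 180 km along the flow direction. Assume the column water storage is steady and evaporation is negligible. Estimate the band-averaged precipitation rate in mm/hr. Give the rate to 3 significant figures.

R ≈ 1.42 mm/hr

Column moisture flux per unit crosswind length is F = V × PW.
Inflow: F_in = 17.4 × 7.48 = 130.152 mm·m/s
Outflow: F_out = 11.2 × 5.29 = 59.248 mm·m/s
Steady-state rate R = (F_in − F_out)/L = (130.152 − 59.248) / 180000 m = 3.939e-04 mm/s.
R = 3.939e-04 × 3600 = 1.42 mm/hr.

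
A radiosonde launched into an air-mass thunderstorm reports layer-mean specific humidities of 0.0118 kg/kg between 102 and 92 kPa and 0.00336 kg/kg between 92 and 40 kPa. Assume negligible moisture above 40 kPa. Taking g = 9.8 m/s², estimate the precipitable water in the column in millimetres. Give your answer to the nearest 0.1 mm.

Precipitable water is the column-integrated vapour mass per unit area: PW = (1/g) Σ q̄ Δp, with q in kg/kg and Δp in Pa (1 kg/m² of water = 1 mm).
Layer 102–92 kPa: Δp = 100 hPa = 10000 Pa, q̄ = 0.0118 kg/kg → 0.0118 × 10000 / 9.8 = 12.04 mm
Layer 92–40 kPa: Δp = 520 hPa = 52000 Pa, q̄ = 0.00336 kg/kg → 0.00336 × 52000 / 9.8 = 17.83 mm
PW = 12.04 + 17.83 = 29.87 ≈ 29.9 mm.

PW ≈ 29.9 mm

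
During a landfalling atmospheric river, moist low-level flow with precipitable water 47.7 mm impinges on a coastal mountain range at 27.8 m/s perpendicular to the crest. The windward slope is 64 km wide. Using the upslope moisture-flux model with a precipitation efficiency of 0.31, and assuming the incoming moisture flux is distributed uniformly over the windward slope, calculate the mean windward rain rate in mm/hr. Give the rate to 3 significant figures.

R ≈ 23.1 mm/hr

Incoming column moisture flux per unit ridge length: F = V × PW = 27.8 × 47.7 = 1326.06 mm·m/s.
Spread over the 64 km slope with efficiency ε = 0.31: R = ε·F/W = 0.31 × 1326.06 / 64000 m = 6.423e-03 mm/s.
R = 6.423e-03 × 3600 = 23.1 mm/hr.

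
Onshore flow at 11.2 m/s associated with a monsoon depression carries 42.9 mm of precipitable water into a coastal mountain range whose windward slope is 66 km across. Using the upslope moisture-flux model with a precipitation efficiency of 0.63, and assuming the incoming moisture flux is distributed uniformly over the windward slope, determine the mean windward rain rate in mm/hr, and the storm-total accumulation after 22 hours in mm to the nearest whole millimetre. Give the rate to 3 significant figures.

Incoming column moisture flux per unit ridge length: F = V × PW = 11.2 × 42.9 = 480.48 mm·m/s.
Spread over the 66 km slope with efficiency ε = 0.63: R = ε·F/W = 0.63 × 480.48 / 66000 m = 4.586e-03 mm/s.
R = 4.586e-03 × 3600 = 16.5 mm/hr.
Over 22 h: total = 16.5 × 22 = 363 mm.

R ≈ 16.5 mm/hr; total ≈ 363 mm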